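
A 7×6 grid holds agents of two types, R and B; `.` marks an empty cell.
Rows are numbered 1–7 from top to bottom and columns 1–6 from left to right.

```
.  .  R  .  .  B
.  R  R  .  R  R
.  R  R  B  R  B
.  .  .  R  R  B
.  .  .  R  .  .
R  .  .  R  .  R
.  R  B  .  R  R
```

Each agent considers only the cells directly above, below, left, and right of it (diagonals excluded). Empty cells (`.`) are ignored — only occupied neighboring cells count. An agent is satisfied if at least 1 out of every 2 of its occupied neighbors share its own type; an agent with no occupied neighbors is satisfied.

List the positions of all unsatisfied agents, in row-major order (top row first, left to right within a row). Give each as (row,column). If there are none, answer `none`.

(1,6), (2,6), (3,4), (3,6), (7,2), (7,3)

(1,3)R 1/1 satisfied
(1,6)B 0/1 not
(2,2)R 2/2 satisfied
(2,3)R 3/3 satisfied
(2,5)R 2/2 satisfied
(2,6)R 1/3 not
(3,2)R 2/2 satisfied
(3,3)R 2/3 satisfied
(3,4)B 0/3 not
(3,5)R 2/4 satisfied
(3,6)B 1/3 not
(4,4)R 2/3 satisfied
(4,5)R 2/3 satisfied
(4,6)B 1/2 satisfied
(5,4)R 2/2 satisfied
(6,1)R 0/0 satisfied
(6,4)R 1/1 satisfied
(6,6)R 1/1 satisfied
(7,2)R 0/1 not
(7,3)B 0/1 not
(7,5)R 1/1 satisfied
(7,6)R 2/2 satisfied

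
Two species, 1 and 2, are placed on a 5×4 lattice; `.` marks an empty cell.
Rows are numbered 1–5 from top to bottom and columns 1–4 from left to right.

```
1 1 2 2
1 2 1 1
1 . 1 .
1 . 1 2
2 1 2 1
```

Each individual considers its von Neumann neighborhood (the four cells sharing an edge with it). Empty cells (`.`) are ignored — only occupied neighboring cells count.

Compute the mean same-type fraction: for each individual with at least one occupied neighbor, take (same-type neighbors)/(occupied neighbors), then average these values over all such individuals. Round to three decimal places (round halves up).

0.392

(1,1)1 2/2
(1,2)1 1/3
(1,3)2 1/3
(1,4)2 1/2
(2,1)1 2/3
(2,2)2 0/3
(2,3)1 2/4
(2,4)1 1/2
(3,1)1 2/2
(3,3)1 2/2
(4,1)1 1/2
(4,3)1 1/3
(4,4)2 0/2
(5,1)2 0/2
(5,2)1 0/2
(5,3)2 0/3
(5,4)1 0/2
Sum over 17 individuals: 2/2 + 1/3 + 1/3 + 1/2 + 2/3 + 0/3 + 2/4 + 1/2 + 2/2 + 2/2 + 1/2 + 1/3 + 0/2 + 0/2 + 0/2 + 0/3 + 0/2 = 20/3; mean = 20/3 ÷ 17 = 20/51 = 0.392156… → 0.392.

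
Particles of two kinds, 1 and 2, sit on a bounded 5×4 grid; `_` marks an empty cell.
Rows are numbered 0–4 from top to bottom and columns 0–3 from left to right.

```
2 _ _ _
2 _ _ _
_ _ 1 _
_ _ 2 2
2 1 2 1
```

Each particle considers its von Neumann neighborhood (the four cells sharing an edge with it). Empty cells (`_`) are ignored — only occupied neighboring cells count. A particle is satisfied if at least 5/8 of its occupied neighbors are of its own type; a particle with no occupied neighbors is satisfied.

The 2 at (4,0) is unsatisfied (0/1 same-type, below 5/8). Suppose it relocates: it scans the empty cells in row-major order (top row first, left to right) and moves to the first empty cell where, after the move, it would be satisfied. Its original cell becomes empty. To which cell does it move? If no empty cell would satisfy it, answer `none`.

(0,1)

Vacating (4,0). Empty cells in order:
  (0,1): 1/1 same-type → satisfied — stop here.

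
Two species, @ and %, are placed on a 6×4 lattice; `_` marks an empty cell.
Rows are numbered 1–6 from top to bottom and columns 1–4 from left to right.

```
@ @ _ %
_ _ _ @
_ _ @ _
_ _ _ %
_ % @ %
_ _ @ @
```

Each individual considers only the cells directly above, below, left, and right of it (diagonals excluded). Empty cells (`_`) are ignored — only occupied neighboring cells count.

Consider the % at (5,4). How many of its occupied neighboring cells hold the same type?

Occupied neighbors of (5,4): (4,4)=%, (6,4)=@, (5,3)=@.
Same type (%): 1 of 3.

1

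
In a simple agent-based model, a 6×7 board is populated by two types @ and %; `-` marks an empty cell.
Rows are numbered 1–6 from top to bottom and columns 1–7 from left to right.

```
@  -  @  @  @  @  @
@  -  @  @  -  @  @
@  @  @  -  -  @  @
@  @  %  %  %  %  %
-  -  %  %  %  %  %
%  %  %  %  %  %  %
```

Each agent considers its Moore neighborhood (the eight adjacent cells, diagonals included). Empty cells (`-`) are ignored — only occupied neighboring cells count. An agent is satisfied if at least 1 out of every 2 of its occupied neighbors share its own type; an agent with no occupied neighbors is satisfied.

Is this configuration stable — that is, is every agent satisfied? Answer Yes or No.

(1,1)@ 1/1 ✓
(1,3)@ 3/3 ✓
(1,4)@ 4/4 ✓
(1,5)@ 4/4 ✓
(1,6)@ 4/4 ✓
(1,7)@ 3/3 ✓
(2,1)@ 3/3 ✓
(2,3)@ 5/5 ✓
(2,4)@ 5/5 ✓
(2,6)@ 6/6 ✓
(2,7)@ 5/5 ✓
(3,1)@ 4/4 ✓
(3,2)@ 6/7 ✓
(3,3)@ 4/6 ✓
(3,6)@ 3/6 ✓
(3,7)@ 3/5 ✓
(4,1)@ 3/3 ✓
(4,2)@ 4/6 ✓
(4,3)% 3/6 ✓
(4,4)% 5/6 ✓
(4,5)% 5/6 ✓
(4,6)% 5/7 ✓
(4,7)% 3/5 ✓
(5,3)% 6/7 ✓
(5,4)% 8/8 ✓
(5,5)% 8/8 ✓
(5,6)% 8/8 ✓
(5,7)% 5/5 ✓
(6,1)% 1/1 ✓
(6,2)% 3/3 ✓
(6,3)% 4/4 ✓
(6,4)% 5/5 ✓
(6,5)% 5/5 ✓
(6,6)% 5/5 ✓
(6,7)% 3/3 ✓
All meet the threshold, so the configuration is stable.

Yes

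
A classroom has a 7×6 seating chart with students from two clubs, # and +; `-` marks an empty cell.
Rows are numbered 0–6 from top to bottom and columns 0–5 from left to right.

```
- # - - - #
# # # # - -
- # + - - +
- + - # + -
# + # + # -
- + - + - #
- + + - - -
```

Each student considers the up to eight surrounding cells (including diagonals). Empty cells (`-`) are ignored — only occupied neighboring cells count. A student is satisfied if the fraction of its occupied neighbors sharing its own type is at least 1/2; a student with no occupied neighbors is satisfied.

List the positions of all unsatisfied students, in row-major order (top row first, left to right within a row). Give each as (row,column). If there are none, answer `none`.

Row 0: (0,1)# 3/3 ok · (0,5)# 0/0 ok
Row 1: (1,0)# 3/3 ok · (1,1)# 4/5 ok · (1,2)# 4/5 ok · (1,3)# 1/2 ok
Row 2: (2,1)# 3/5 ok · (2,2)+ 1/6 unhappy · (2,5)+ 1/1 ok
Row 3: (3,1)+ 2/5 unhappy · (3,3)# 2/5 unhappy · (3,4)+ 2/4 ok
Row 4: (4,0)# 0/3 unhappy · (4,1)+ 2/4 ok · (4,2)# 1/6 unhappy · (4,3)+ 2/5 unhappy · (4,4)# 2/5 unhappy
Row 5: (5,1)+ 3/5 ok · (5,3)+ 2/4 ok · (5,5)# 1/1 ok
Row 6: (6,1)+ 2/2 ok · (6,2)+ 3/3 ok

(2,2), (3,1), (3,3), (4,0), (4,2), (4,3), (4,4)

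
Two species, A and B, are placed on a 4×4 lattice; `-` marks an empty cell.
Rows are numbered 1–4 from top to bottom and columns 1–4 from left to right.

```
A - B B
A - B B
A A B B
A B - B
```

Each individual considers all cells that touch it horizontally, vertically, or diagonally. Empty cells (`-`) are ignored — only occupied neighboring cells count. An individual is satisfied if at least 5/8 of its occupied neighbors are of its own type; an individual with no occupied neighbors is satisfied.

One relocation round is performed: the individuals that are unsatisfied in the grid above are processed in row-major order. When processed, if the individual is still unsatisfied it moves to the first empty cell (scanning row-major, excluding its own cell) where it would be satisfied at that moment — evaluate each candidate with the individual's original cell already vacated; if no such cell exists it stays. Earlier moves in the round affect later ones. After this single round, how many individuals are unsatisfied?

1

Initially unsatisfied (in order): (3,2), (4,2).
  (3,2): no empty cell satisfies it; stays.
  (4,2) → (4,3).
Resulting grid:
A - B B
A - B B
A A B B
A - B B
Unsatisfied now: (3,2).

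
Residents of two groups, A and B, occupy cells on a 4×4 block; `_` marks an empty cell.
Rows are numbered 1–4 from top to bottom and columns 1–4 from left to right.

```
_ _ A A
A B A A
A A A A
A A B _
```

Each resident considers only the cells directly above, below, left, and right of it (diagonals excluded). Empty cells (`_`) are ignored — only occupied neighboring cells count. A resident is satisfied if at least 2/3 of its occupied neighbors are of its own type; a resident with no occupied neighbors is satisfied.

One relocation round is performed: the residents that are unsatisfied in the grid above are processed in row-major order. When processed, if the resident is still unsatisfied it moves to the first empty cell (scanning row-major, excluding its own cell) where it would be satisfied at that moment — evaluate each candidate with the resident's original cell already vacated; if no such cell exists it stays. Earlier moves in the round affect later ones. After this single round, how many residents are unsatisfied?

Initially unsatisfied (in order): (2,1), (2,2), (4,3).
  (2,1) → (1,1).
  (2,2): no empty cell satisfies it; stays.
  (4,3): no empty cell satisfies it; stays.
Resulting grid:
A _ A A
_ B A A
A A A A
A A B _
Unsatisfied now: (2,2), (4,3).

2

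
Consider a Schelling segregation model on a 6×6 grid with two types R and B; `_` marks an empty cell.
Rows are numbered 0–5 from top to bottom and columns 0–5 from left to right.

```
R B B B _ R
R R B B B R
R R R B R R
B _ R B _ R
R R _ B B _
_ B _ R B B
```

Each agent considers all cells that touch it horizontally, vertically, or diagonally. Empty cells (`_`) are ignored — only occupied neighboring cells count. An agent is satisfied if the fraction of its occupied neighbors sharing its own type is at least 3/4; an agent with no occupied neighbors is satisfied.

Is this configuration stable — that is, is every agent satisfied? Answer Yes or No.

No

(0,0)R 2/3 not
(0,1)B 2/5 not
(0,2)B 4/5 satisfied
(0,3)B 4/4 satisfied
(0,5)R 1/2 not
(1,0)R 4/5 satisfied
(1,1)R 5/8 not
(1,2)B 5/8 not
(1,3)B 5/7 not
(1,4)B 3/7 not
(1,5)R 3/4 satisfied
(2,0)R 3/4 satisfied
(2,1)R 5/7 not
(2,2)R 3/7 not
(2,3)B 4/7 not
(2,4)R 3/7 not
(2,5)R 3/4 satisfied
(3,0)B 0/4 not
(3,2)R 3/6 not
(3,3)B 3/6 not
(3,5)R 2/3 not
(4,0)R 1/3 not
(4,1)R 2/4 not
(4,3)B 3/5 not
(4,4)B 4/6 not
(5,1)B 0/2 not
(5,3)R 0/3 not
(5,4)B 3/4 satisfied
(5,5)B 2/2 satisfied
For instance (0,0) has only 2/3 same-type neighbors, below 3/4.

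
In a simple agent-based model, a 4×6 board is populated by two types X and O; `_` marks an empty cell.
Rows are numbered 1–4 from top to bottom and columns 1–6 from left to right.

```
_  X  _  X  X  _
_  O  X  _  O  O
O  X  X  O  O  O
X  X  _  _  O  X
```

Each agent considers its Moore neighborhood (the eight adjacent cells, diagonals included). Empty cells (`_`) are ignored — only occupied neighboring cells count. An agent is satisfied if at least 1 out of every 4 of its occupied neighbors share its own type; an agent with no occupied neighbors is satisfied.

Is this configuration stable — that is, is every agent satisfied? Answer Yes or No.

(1,2)X 1/2 satisfied
(1,4)X 2/3 satisfied
(1,5)X 1/3 satisfied
(2,2)O 1/5 not
(2,3)X 4/6 satisfied
(2,5)O 4/6 satisfied
(2,6)O 3/4 satisfied
(3,1)O 1/4 satisfied
(3,2)X 4/6 satisfied
(3,3)X 3/5 satisfied
(3,4)O 3/5 satisfied
(3,5)O 5/6 satisfied
(3,6)O 4/5 satisfied
(4,1)X 2/3 satisfied
(4,2)X 3/4 satisfied
(4,5)O 3/4 satisfied
(4,6)X 0/3 not
For instance (2,2) has only 1/5 same-type neighbors, below 1/4.

No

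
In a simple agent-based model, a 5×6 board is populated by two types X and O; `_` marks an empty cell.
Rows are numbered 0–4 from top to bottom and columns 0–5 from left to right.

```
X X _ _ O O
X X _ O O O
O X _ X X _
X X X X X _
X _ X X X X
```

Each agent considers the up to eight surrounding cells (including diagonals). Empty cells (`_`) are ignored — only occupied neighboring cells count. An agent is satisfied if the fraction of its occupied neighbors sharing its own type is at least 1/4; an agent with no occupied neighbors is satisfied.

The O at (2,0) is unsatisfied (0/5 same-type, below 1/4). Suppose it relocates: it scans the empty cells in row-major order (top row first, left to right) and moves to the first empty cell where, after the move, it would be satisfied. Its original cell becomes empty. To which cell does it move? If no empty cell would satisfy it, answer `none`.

(0,2)

Vacating (2,0). Empty cells in order:
  (0,2): 1/3 same-type → satisfied — stop here.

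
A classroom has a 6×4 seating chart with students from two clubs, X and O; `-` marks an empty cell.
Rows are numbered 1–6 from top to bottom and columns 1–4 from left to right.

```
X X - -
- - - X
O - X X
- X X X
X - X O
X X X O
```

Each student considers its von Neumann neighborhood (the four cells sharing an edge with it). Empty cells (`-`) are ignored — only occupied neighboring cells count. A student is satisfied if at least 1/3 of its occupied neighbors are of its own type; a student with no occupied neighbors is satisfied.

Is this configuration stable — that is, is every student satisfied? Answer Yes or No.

Yes

Row 1: (1,1)X 1/1 ✓ · (1,2)X 1/1 ✓
Row 2: (2,4)X 1/1 ✓
Row 3: (3,1)O 0/0 ✓ · (3,3)X 2/2 ✓ · (3,4)X 3/3 ✓
Row 4: (4,2)X 1/1 ✓ · (4,3)X 4/4 ✓ · (4,4)X 2/3 ✓
Row 5: (5,1)X 1/1 ✓ · (5,3)X 2/3 ✓ · (5,4)O 1/3 ✓
Row 6: (6,1)X 2/2 ✓ · (6,2)X 2/2 ✓ · (6,3)X 2/3 ✓ · (6,4)O 1/2 ✓
All meet the threshold, so the configuration is stable.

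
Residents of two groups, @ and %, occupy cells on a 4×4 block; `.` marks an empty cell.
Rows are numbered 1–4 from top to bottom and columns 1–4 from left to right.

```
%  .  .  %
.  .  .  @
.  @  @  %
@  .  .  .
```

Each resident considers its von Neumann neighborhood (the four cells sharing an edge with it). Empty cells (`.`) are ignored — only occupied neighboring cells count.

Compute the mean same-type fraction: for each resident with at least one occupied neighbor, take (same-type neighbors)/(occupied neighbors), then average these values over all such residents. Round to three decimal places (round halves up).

Row 1: (1,1)% — no occupied neighbors · (1,4)% 0/1
Row 2: (2,4)@ 0/2
Row 3: (3,2)@ 1/1 · (3,3)@ 1/2 · (3,4)% 0/2
Row 4: (4,1)@ — no occupied neighbors
Sum over 5 residents: 0/1 + 0/2 + 1/1 + 1/2 + 0/2 = 3/2; mean = 3/2 ÷ 5 = 3/10 = 0.3 → 0.300.

0.300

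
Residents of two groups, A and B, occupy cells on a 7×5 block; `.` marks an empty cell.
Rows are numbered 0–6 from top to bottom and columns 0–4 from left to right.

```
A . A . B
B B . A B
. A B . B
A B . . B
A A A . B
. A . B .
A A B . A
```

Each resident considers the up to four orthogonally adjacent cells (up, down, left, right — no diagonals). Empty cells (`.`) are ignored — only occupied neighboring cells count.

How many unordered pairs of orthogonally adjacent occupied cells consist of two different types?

8

Scan each occupied cell's neighbors to the right and below so each pair is counted once.
Row 0: A(0,0)–B(1,0)≠ B(0,4)–B(1,4)=  → 1/2 unlike.
Row 1: B(1,0)–B(1,1)= B(1,1)–A(2,1)≠ A(1,3)–B(1,4)≠ B(1,4)–B(2,4)=  → 2/4 unlike.
Row 2: A(2,1)–B(2,2)≠ A(2,1)–B(3,1)≠ B(2,4)–B(3,4)=  → 2/3 unlike.
Row 3: A(3,0)–B(3,1)≠ A(3,0)–A(4,0)= B(3,1)–A(4,1)≠ B(3,4)–B(4,4)=  → 2/4 unlike.
Row 4: A(4,0)–A(4,1)= A(4,1)–A(4,2)= A(4,1)–A(5,1)=  → 0/3 unlike.
Row 5: A(5,1)–A(6,1)=  → 0/1 unlike.
Row 6: A(6,0)–A(6,1)= A(6,1)–B(6,2)≠  → 1/2 unlike.
Total adjacent occupied pairs: 19; unlike-type pairs: 8.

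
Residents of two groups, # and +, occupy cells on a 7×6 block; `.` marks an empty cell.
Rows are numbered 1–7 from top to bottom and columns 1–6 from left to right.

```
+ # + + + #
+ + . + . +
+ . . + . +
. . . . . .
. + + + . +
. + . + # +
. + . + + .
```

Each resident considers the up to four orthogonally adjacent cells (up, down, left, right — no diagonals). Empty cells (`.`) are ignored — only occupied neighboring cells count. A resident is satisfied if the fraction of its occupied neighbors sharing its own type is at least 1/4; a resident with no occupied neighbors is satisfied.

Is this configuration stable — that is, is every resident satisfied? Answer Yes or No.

No

Row 1: (1,1)+ 1/2 ok · (1,2)# 0/3 unhappy · (1,3)+ 1/2 ok · (1,4)+ 3/3 ok · (1,5)+ 1/2 ok · (1,6)# 0/2 unhappy
Row 2: (2,1)+ 3/3 ok · (2,2)+ 1/2 ok · (2,4)+ 2/2 ok · (2,6)+ 1/2 ok
Row 3: (3,1)+ 1/1 ok · (3,4)+ 1/1 ok · (3,6)+ 1/1 ok
Row 5: (5,2)+ 2/2 ok · (5,3)+ 2/2 ok · (5,4)+ 2/2 ok · (5,6)+ 1/1 ok
Row 6: (6,2)+ 2/2 ok · (6,4)+ 2/3 ok · (6,5)# 0/3 unhappy · (6,6)+ 1/2 ok
Row 7: (7,2)+ 1/1 ok · (7,4)+ 2/2 ok · (7,5)+ 1/2 ok
For instance (1,2) has only 0/3 same-type neighbors, below 1/4.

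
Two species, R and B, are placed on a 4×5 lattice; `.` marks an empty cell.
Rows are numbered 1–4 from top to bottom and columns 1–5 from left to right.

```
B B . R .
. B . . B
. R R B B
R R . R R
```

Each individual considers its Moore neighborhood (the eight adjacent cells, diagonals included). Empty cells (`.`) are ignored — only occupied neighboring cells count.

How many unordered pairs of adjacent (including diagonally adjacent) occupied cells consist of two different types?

Scan each occupied cell's neighbors to the right and below (and the two forward diagonals) so each pair is counted once.
Row 1: B(1,1)–B(1,2)= B(1,1)–B(2,2)= B(1,2)–B(2,2)= R(1,4)–B(2,5)≠  → 1/4 unlike.
Row 2: B(2,2)–R(3,2)≠ B(2,2)–R(3,3)≠ B(2,5)–B(3,5)= B(2,5)–B(3,4)=  → 2/4 unlike.
Row 3: R(3,2)–R(3,3)= R(3,2)–R(4,2)= R(3,2)–R(4,1)= R(3,3)–B(3,4)≠ R(3,3)–R(4,4)= R(3,3)–R(4,2)= B(3,4)–B(3,5)= B(3,4)–R(4,4)≠ B(3,4)–R(4,5)≠ B(3,5)–R(4,5)≠ B(3,5)–R(4,4)≠  → 5/11 unlike.
Row 4: R(4,1)–R(4,2)= R(4,4)–R(4,5)=  → 0/2 unlike.
Total adjacent occupied pairs: 21; unlike-type pairs: 8.

8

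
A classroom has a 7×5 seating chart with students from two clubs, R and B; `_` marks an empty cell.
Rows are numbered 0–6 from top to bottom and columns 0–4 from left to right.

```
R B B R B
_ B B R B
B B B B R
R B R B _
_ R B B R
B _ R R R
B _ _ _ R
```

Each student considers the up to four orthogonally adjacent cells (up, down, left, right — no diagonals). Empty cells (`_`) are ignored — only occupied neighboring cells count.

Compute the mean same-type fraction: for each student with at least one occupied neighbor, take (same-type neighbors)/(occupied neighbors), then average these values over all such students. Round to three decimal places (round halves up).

0.521

Row 0: (0,0)R 0/1 · (0,1)B 2/3 · (0,2)B 2/3 · (0,3)R 1/3 · (0,4)B 1/2
Row 1: (1,1)B 3/3 · (1,2)B 3/4 · (1,3)R 1/4 · (1,4)B 1/3
Row 2: (2,0)B 1/2 · (2,1)B 4/4 · (2,2)B 3/4 · (2,3)B 2/4 · (2,4)R 0/2
Row 3: (3,0)R 0/2 · (3,1)B 1/4 · (3,2)R 0/4 · (3,3)B 2/3
Row 4: (4,1)R 0/2 · (4,2)B 1/4 · (4,3)B 2/4 · (4,4)R 1/2
Row 5: (5,0)B 1/1 · (5,2)R 1/2 · (5,3)R 2/3 · (5,4)R 3/3
Row 6: (6,0)B 1/1 · (6,4)R 1/1
Sum over 28 students: 0/1 + 2/3 + 2/3 + 1/3 + 1/2 + 3/3 + 3/4 + 1/4 + 1/3 + 1/2 + 4/4 + 3/4 + 2/4 + 0/2 + 0/2 + 1/4 + 0/4 + 2/3 + 0/2 + 1/4 + 2/4 + 1/2 + 1/1 + 1/2 + 2/3 + 3/3 + 1/1 + 1/1 = 175/12; mean = 175/12 ÷ 28 = 25/48 = 0.520833… → 0.521.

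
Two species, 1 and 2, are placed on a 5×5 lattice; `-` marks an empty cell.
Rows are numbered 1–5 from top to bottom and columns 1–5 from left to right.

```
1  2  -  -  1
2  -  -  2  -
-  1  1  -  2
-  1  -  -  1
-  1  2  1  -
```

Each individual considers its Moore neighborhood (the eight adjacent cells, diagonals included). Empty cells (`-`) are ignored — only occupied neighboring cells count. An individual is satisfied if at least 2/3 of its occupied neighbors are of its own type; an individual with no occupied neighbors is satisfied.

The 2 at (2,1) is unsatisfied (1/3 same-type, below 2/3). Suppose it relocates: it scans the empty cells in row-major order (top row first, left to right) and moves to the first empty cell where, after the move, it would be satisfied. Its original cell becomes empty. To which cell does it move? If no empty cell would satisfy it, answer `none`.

(1,3)

Vacating (2,1). Empty cells in order:
  (1,3): 2/2 same-type → satisfied — stop here.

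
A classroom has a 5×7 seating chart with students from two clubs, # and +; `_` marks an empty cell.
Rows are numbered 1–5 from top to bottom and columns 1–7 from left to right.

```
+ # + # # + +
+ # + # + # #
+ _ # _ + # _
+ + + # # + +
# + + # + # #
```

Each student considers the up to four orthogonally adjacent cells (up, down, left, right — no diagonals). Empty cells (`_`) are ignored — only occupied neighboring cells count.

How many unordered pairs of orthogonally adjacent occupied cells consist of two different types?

Scan each occupied cell's neighbors to the right and below so each pair is counted once.
From row 1: 7 unlike of 13 pairs (running 7/13).
From row 2: 6 unlike of 10 pairs (running 13/23).
From row 3: 4 unlike of 5 pairs (running 17/28).
From row 4: 6 unlike of 13 pairs (running 23/41).
From row 5: 4 unlike of 6 pairs (running 27/47).
Total adjacent occupied pairs: 47; unlike-type pairs: 27.

27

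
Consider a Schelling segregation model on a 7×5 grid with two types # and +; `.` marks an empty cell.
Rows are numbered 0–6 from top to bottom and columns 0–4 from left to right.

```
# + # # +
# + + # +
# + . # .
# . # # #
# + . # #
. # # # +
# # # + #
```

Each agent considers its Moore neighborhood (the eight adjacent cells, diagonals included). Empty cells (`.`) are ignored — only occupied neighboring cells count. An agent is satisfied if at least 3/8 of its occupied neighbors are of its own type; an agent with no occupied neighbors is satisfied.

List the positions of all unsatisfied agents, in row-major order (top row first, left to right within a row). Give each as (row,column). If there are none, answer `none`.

(0,0), (0,4), (1,4), (2,1), (4,1), (5,4), (6,3), (6,4)

(0,0)# 1/3 not
(0,1)+ 2/5 satisfied
(0,2)# 2/5 satisfied
(0,3)# 2/5 satisfied
(0,4)+ 1/3 not
(1,0)# 2/5 satisfied
(1,1)+ 3/7 satisfied
(1,2)+ 3/7 satisfied
(1,3)# 3/6 satisfied
(1,4)+ 1/4 not
(2,0)# 2/4 satisfied
(2,1)+ 2/6 not
(2,3)# 4/6 satisfied
(3,0)# 2/4 satisfied
(3,2)# 3/5 satisfied
(3,3)# 5/5 satisfied
(3,4)# 4/4 satisfied
(4,0)# 2/3 satisfied
(4,1)+ 0/5 not
(4,3)# 6/7 satisfied
(4,4)# 4/5 satisfied
(5,1)# 5/6 satisfied
(5,2)# 5/7 satisfied
(5,3)# 5/7 satisfied
(5,4)+ 1/5 not
(6,0)# 2/2 satisfied
(6,1)# 4/4 satisfied
(6,2)# 4/5 satisfied
(6,3)+ 1/5 not
(6,4)# 1/3 not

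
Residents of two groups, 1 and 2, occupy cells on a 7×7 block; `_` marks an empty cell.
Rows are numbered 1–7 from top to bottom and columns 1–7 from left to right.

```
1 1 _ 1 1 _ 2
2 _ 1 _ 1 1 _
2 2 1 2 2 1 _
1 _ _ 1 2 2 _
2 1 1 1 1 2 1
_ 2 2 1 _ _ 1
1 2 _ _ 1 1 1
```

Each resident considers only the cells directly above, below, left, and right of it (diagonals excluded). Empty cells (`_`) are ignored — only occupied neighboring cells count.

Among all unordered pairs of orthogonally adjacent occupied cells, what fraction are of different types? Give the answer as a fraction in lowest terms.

Scan each occupied cell's neighbors to the right and below so each pair is counted once.
From row 1: 1 unlike of 4 pairs (running 1/4).
From row 2: 1 unlike of 5 pairs (running 2/9).
From row 3: 6 unlike of 9 pairs (running 8/18).
From row 4: 3 unlike of 6 pairs (running 11/24).
From row 5: 5 unlike of 10 pairs (running 16/34).
From row 6: 1 unlike of 4 pairs (running 17/38).
From row 7: 1 unlike of 3 pairs (running 18/41).
Total adjacent occupied pairs: 41; unlike-type pairs: 18.
18/41 is already in lowest terms.

18/41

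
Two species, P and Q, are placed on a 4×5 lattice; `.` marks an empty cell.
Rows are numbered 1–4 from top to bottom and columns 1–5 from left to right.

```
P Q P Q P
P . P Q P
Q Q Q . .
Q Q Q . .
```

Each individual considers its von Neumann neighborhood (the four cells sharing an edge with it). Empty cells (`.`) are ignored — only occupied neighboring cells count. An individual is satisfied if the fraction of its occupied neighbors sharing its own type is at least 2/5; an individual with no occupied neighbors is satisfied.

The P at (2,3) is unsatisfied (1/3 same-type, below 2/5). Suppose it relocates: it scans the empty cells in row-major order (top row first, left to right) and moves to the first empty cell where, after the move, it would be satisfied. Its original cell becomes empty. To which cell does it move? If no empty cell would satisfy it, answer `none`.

Vacating (2,3). Empty cells in order:
  (2,2): 1/3 same-type → still unsatisfied.
  (3,4): 0/2 same-type → still unsatisfied.
  (3,5): 1/1 same-type → satisfied — stop here.

(3,5)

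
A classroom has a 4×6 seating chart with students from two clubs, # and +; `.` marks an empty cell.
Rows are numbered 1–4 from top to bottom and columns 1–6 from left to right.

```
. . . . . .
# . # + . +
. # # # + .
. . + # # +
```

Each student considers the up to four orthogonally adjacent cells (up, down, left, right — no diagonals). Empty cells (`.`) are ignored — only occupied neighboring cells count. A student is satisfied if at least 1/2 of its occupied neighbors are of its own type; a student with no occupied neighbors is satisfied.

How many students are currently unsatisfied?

(2,1)# 0/0 ok
(2,3)# 1/2 ok
(2,4)+ 0/2 unhappy
(2,6)+ 0/0 ok
(3,2)# 1/1 ok
(3,3)# 3/4 ok
(3,4)# 2/4 ok
(3,5)+ 0/2 unhappy
(4,3)+ 0/2 unhappy
(4,4)# 2/3 ok
(4,5)# 1/3 unhappy
(4,6)+ 0/1 unhappy
Unsatisfied: (2,4), (3,5), (4,3), (4,5), (4,6) — 5 in total.

5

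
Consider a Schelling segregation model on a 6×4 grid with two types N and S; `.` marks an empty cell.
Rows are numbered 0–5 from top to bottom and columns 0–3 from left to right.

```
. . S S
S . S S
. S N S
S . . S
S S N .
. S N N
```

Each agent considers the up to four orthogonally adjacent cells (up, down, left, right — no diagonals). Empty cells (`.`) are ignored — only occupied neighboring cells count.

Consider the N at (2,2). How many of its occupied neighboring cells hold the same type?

0

Occupied neighbors of (2,2): (1,2)=S, (2,1)=S, (2,3)=S.
Same type (N): 0 of 3.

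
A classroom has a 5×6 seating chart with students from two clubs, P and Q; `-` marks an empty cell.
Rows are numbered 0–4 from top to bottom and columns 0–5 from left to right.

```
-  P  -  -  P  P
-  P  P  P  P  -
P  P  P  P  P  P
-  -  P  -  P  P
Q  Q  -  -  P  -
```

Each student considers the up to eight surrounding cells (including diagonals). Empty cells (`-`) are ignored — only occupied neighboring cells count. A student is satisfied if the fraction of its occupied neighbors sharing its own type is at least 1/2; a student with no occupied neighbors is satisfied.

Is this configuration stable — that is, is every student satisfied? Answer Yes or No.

Row 0: (0,1)P 2/2 ✓ · (0,4)P 3/3 ✓ · (0,5)P 2/2 ✓
Row 1: (1,1)P 5/5 ✓ · (1,2)P 6/6 ✓ · (1,3)P 6/6 ✓ · (1,4)P 6/6 ✓
Row 2: (2,0)P 2/2 ✓ · (2,1)P 5/5 ✓ · (2,2)P 6/6 ✓ · (2,3)P 7/7 ✓ · (2,4)P 6/6 ✓ · (2,5)P 4/4 ✓
Row 3: (3,2)P 3/4 ✓ · (3,4)P 5/5 ✓ · (3,5)P 4/4 ✓
Row 4: (4,0)Q 1/1 ✓ · (4,1)Q 1/2 ✓ · (4,4)P 2/2 ✓
All meet the threshold, so the configuration is stable.

Yes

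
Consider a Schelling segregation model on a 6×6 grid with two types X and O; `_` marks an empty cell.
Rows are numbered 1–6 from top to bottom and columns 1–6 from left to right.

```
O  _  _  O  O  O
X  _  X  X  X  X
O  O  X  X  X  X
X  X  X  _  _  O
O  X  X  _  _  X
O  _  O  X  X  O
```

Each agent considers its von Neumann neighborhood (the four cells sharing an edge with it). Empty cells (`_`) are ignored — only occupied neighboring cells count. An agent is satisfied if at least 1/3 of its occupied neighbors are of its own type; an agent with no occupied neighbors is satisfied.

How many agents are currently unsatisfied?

6

(1,1)O 0/1 unhappy
(1,4)O 1/2 ok
(1,5)O 2/3 ok
(1,6)O 1/2 ok
(2,1)X 0/2 unhappy
(2,3)X 2/2 ok
(2,4)X 3/4 ok
(2,5)X 3/4 ok
(2,6)X 2/3 ok
(3,1)O 1/3 ok
(3,2)O 1/3 ok
(3,3)X 3/4 ok
(3,4)X 3/3 ok
(3,5)X 3/3 ok
(3,6)X 2/3 ok
(4,1)X 1/3 ok
(4,2)X 3/4 ok
(4,3)X 3/3 ok
(4,6)O 0/2 unhappy
(5,1)O 1/3 ok
(5,2)X 2/3 ok
(5,3)X 2/3 ok
(5,6)X 0/2 unhappy
(6,1)O 1/1 ok
(6,3)O 0/2 unhappy
(6,4)X 1/2 ok
(6,5)X 1/2 ok
(6,6)O 0/2 unhappy
Unsatisfied: (1,1), (2,1), (4,6), (5,6), (6,3), (6,6) — 6 in total.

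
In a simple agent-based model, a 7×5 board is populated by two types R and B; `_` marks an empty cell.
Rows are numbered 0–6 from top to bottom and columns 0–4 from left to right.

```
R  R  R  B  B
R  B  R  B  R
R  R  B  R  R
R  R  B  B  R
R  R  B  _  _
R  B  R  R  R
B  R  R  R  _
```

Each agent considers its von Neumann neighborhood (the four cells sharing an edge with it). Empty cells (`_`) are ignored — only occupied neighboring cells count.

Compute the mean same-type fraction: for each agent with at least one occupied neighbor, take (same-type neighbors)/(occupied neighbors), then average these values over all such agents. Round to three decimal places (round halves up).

0.573

(0,0)R 2/2
(0,1)R 2/3
(0,2)R 2/3
(0,3)B 2/3
(0,4)B 1/2
(1,0)R 2/3
(1,1)B 0/4
(1,2)R 1/4
(1,3)B 1/4
(1,4)R 1/3
(2,0)R 3/3
(2,1)R 2/4
(2,2)B 1/4
(2,3)R 1/4
(2,4)R 3/3
(3,0)R 3/3
(3,1)R 3/4
(3,2)B 3/4
(3,3)B 1/3
(3,4)R 1/2
(4,0)R 3/3
(4,1)R 2/4
(4,2)B 1/3
(5,0)R 1/3
(5,1)B 0/4
(5,2)R 2/4
(5,3)R 3/3
(5,4)R 1/1
(6,0)B 0/2
(6,1)R 1/3
(6,2)R 3/3
(6,3)R 2/2
Sum over 32 agents: 2/2 + 2/3 + 2/3 + 2/3 + 1/2 + 2/3 + 0/4 + 1/4 + 1/4 + 1/3 + 3/3 + 2/4 + 1/4 + 1/4 + 3/3 + 3/3 + 3/4 + 3/4 + 1/3 + 1/2 + 3/3 + 2/4 + 1/3 + 1/3 + 0/4 + 2/4 + 3/3 + 1/1 + 0/2 + 1/3 + 3/3 + 2/2 = 55/3; mean = 55/3 ÷ 32 = 55/96 = 0.572916… → 0.573.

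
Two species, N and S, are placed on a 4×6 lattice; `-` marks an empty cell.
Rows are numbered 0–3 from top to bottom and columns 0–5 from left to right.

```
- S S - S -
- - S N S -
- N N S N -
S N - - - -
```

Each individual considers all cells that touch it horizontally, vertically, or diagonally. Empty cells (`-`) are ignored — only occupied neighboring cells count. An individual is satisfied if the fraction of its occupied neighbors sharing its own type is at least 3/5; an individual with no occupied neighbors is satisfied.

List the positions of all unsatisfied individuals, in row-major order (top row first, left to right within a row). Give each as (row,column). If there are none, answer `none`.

(0,4), (1,2), (1,3), (1,4), (2,1), (2,3), (2,4), (3,0)

Row 0: (0,1)S 2/2 ok · (0,2)S 2/3 ok · (0,4)S 1/2 unhappy
Row 1: (1,2)S 3/6 unhappy · (1,3)N 2/7 unhappy · (1,4)S 2/4 unhappy
Row 2: (2,1)N 2/4 unhappy · (2,2)N 3/5 ok · (2,3)S 2/5 unhappy · (2,4)N 1/3 unhappy
Row 3: (3,0)S 0/2 unhappy · (3,1)N 2/3 ok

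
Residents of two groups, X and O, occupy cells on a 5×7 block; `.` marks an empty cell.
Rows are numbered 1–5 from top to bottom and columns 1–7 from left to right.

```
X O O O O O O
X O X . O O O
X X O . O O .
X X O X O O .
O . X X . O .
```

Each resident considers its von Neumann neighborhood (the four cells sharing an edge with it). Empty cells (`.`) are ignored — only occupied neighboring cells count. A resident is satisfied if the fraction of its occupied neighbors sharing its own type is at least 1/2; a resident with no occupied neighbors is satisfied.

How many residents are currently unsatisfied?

Row 1: (1,1)X 1/2 ok · (1,2)O 2/3 ok · (1,3)O 2/3 ok · (1,4)O 2/2 ok · (1,5)O 3/3 ok · (1,6)O 3/3 ok · (1,7)O 2/2 ok
Row 2: (2,1)X 2/3 ok · (2,2)O 1/4 unhappy · (2,3)X 0/3 unhappy · (2,5)O 3/3 ok · (2,6)O 4/4 ok · (2,7)O 2/2 ok
Row 3: (3,1)X 3/3 ok · (3,2)X 2/4 ok · (3,3)O 1/3 unhappy · (3,5)O 3/3 ok · (3,6)O 3/3 ok
Row 4: (4,1)X 2/3 ok · (4,2)X 2/3 ok · (4,3)O 1/4 unhappy · (4,4)X 1/3 unhappy · (4,5)O 2/3 ok · (4,6)O 3/3 ok
Row 5: (5,1)O 0/1 unhappy · (5,3)X 1/2 ok · (5,4)X 2/2 ok · (5,6)O 1/1 ok
Unsatisfied: (2,2), (2,3), (3,3), (4,3), (4,4), (5,1) — 6 in total.

6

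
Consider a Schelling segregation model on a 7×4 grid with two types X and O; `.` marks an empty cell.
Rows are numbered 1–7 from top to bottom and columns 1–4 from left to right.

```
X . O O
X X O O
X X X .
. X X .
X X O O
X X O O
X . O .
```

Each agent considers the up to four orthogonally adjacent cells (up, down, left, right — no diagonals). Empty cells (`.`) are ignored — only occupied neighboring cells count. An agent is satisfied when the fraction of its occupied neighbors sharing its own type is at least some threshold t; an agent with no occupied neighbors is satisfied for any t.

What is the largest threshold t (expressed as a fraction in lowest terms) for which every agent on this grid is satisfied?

1/2

(1,1)X 1/1
(1,3)O 2/2
(1,4)O 2/2
(2,1)X 3/3
(2,2)X 2/3
(2,3)O 2/4
(2,4)O 2/2
(3,1)X 2/2
(3,2)X 4/4
(3,3)X 2/3
(4,2)X 3/3
(4,3)X 2/3
(5,1)X 2/2
(5,2)X 3/4
(5,3)O 2/4
(5,4)O 2/2
(6,1)X 3/3
(6,2)X 2/3
(6,3)O 3/4
(6,4)O 2/2
(7,1)X 1/1
(7,3)O 1/1
The smallest same-type fraction is 2/4 at (2,3), which reduces to 1/2. Any threshold above that leaves this agent unsatisfied.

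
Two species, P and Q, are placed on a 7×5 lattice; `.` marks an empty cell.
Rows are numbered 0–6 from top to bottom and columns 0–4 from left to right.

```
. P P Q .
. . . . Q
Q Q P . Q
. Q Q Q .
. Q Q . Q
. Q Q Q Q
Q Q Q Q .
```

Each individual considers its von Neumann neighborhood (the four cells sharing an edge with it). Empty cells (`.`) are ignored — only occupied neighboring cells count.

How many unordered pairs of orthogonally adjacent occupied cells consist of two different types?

Scan each occupied cell's neighbors to the right and below so each pair is counted once.
Row 0: P(0,1)–P(0,2)= P(0,2)–Q(0,3)≠  → 1/2 unlike.
Row 1: Q(1,4)–Q(2,4)=  → 0/1 unlike.
Row 2: Q(2,0)–Q(2,1)= Q(2,1)–P(2,2)≠ Q(2,1)–Q(3,1)= P(2,2)–Q(3,2)≠  → 2/4 unlike.
Row 3: Q(3,1)–Q(3,2)= Q(3,1)–Q(4,1)= Q(3,2)–Q(3,3)= Q(3,2)–Q(4,2)=  → 0/4 unlike.
Row 4: Q(4,1)–Q(4,2)= Q(4,1)–Q(5,1)= Q(4,2)–Q(5,2)= Q(4,4)–Q(5,4)=  → 0/4 unlike.
Row 5: Q(5,1)–Q(5,2)= Q(5,1)–Q(6,1)= Q(5,2)–Q(5,3)= Q(5,2)–Q(6,2)= Q(5,3)–Q(5,4)= Q(5,3)–Q(6,3)=  → 0/6 unlike.
Row 6: Q(6,0)–Q(6,1)= Q(6,1)–Q(6,2)= Q(6,2)–Q(6,3)=  → 0/3 unlike.
Total adjacent occupied pairs: 24; unlike-type pairs: 3.

3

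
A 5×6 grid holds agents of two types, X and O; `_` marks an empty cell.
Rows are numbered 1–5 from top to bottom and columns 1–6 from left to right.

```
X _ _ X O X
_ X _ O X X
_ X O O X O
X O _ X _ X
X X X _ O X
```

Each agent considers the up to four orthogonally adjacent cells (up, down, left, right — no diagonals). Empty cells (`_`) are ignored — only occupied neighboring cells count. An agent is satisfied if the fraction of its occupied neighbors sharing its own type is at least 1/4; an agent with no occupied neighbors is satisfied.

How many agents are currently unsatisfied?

6

(1,1)X 0/0 satisfied
(1,4)X 0/2 not
(1,5)O 0/3 not
(1,6)X 1/2 satisfied
(2,2)X 1/1 satisfied
(2,4)O 1/3 satisfied
(2,5)X 2/4 satisfied
(2,6)X 2/3 satisfied
(3,2)X 1/3 satisfied
(3,3)O 1/2 satisfied
(3,4)O 2/4 satisfied
(3,5)X 1/3 satisfied
(3,6)O 0/3 not
(4,1)X 1/2 satisfied
(4,2)O 0/3 not
(4,4)X 0/1 not
(4,6)X 1/2 satisfied
(5,1)X 2/2 satisfied
(5,2)X 2/3 satisfied
(5,3)X 1/1 satisfied
(5,5)O 0/1 not
(5,6)X 1/2 satisfied
Unsatisfied: (1,4), (1,5), (3,6), (4,2), (4,4), (5,5) — 6 in total.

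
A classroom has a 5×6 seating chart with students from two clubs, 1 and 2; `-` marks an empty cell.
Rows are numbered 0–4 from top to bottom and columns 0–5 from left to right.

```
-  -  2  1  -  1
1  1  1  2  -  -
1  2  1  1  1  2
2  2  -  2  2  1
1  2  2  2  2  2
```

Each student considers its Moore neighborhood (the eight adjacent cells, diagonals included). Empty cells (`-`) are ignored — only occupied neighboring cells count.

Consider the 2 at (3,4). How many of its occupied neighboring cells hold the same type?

5

Occupied neighbors of (3,4): (2,3)=1, (2,4)=1, (2,5)=2, (3,3)=2, (3,5)=1, (4,3)=2, (4,4)=2, (4,5)=2.
Same type (2): 5 of 8.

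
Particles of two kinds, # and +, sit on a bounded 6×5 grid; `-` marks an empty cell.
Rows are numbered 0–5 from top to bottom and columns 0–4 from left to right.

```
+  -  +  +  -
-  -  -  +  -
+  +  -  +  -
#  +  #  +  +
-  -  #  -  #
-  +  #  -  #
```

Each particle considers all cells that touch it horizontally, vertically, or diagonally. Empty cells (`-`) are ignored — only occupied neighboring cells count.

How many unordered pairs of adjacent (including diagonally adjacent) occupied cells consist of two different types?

13

Scan each occupied cell's neighbors to the right and below (and the two forward diagonals) so each pair is counted once.
Row 0: +(0,2)–+(0,3)= +(0,2)–+(1,3)= +(0,3)–+(1,3)=  → 0/3 unlike.
Row 1: +(1,3)–+(2,3)=  → 0/1 unlike.
Row 2: +(2,0)–+(2,1)= +(2,0)–#(3,0)≠ +(2,0)–+(3,1)= +(2,1)–+(3,1)= +(2,1)–#(3,2)≠ +(2,1)–#(3,0)≠ +(2,3)–+(3,3)= +(2,3)–+(3,4)= +(2,3)–#(3,2)≠  → 4/9 unlike.
Row 3: #(3,0)–+(3,1)≠ +(3,1)–#(3,2)≠ +(3,1)–#(4,2)≠ #(3,2)–+(3,3)≠ #(3,2)–#(4,2)= +(3,3)–+(3,4)= +(3,3)–#(4,4)≠ +(3,3)–#(4,2)≠ +(3,4)–#(4,4)≠  → 7/9 unlike.
Row 4: #(4,2)–#(5,2)= #(4,2)–+(5,1)≠ #(4,4)–#(5,4)=  → 1/3 unlike.
Row 5: +(5,1)–#(5,2)≠  → 1/1 unlike.
Total adjacent occupied pairs: 26; unlike-type pairs: 13.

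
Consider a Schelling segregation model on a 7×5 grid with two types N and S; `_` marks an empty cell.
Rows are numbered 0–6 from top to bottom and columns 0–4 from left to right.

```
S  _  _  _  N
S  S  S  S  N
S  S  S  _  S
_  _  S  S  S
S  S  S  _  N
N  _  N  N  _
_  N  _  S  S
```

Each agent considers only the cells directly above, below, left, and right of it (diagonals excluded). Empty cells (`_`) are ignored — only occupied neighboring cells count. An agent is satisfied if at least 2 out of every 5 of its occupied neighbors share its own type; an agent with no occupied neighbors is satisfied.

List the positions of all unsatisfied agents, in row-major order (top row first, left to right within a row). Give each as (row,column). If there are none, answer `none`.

(1,4), (4,4), (5,0)

Row 0: (0,0)S 1/1 satisfied · (0,4)N 1/1 satisfied
Row 1: (1,0)S 3/3 satisfied · (1,1)S 3/3 satisfied · (1,2)S 3/3 satisfied · (1,3)S 1/2 satisfied · (1,4)N 1/3 not
Row 2: (2,0)S 2/2 satisfied · (2,1)S 3/3 satisfied · (2,2)S 3/3 satisfied · (2,4)S 1/2 satisfied
Row 3: (3,2)S 3/3 satisfied · (3,3)S 2/2 satisfied · (3,4)S 2/3 satisfied
Row 4: (4,0)S 1/2 satisfied · (4,1)S 2/2 satisfied · (4,2)S 2/3 satisfied · (4,4)N 0/1 not
Row 5: (5,0)N 0/1 not · (5,2)N 1/2 satisfied · (5,3)N 1/2 satisfied
Row 6: (6,1)N 0/0 satisfied · (6,3)S 1/2 satisfied · (6,4)S 1/1 satisfied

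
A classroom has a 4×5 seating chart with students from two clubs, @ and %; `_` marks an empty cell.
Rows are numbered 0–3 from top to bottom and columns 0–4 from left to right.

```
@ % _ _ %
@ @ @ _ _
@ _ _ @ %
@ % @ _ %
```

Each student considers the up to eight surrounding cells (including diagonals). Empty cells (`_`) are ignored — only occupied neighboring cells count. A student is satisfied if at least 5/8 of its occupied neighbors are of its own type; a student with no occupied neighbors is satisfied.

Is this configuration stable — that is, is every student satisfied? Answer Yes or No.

No

(0,0)@ 2/3 satisfied
(0,1)% 0/4 not
(0,4)% 0/0 satisfied
(1,0)@ 3/4 satisfied
(1,1)@ 4/5 satisfied
(1,2)@ 2/3 satisfied
(2,0)@ 3/4 satisfied
(2,3)@ 2/4 not
(2,4)% 1/2 not
(3,0)@ 1/2 not
(3,1)% 0/3 not
(3,2)@ 1/2 not
(3,4)% 1/2 not
For instance (0,1) has only 0/4 same-type neighbors, below 5/8.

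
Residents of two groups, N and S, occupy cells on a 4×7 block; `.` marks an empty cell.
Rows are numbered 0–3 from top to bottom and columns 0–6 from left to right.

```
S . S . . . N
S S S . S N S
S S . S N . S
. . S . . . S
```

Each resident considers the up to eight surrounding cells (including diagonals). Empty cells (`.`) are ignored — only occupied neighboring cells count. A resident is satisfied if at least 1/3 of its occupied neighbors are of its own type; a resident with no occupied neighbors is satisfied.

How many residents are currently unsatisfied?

Row 0: (0,0)S 2/2 ✓ · (0,2)S 2/2 ✓ · (0,6)N 1/2 ✓
Row 1: (1,0)S 4/4 ✓ · (1,1)S 6/6 ✓ · (1,2)S 4/4 ✓ · (1,4)S 1/3 ✓ · (1,5)N 2/5 ✓ · (1,6)S 1/3 ✓
Row 2: (2,0)S 3/3 ✓ · (2,1)S 5/5 ✓ · (2,3)S 3/4 ✓ · (2,4)N 1/3 ✓ · (2,6)S 2/3 ✓
Row 3: (3,2)S 2/2 ✓ · (3,6)S 1/1 ✓
Every one meets the threshold.

0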